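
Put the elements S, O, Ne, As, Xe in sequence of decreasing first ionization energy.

Ne, O, Xe, S, As

O is in period 2, group 16; Ne is in period 2, group 18; S is in period 3, group 16; As is in period 4, group 15; Xe is in period 5, group 18.
Across a period the outer electron is held more tightly (higher IE₁); down a group it sits in a higher shell, more shielded, and comes off more easily.
Here both period and group differ, so the two effects have to be weighed against each other.
S > As: both effects reinforce here, so S is clearly the higher of the two.
Xe > S: period and group pull opposite ways; the across-period shift dominates (1170 vs 1000 kJ/mol).
O > Xe: period and group pull opposite ways; the down-group shift dominates (1314 vs 1170 kJ/mol).
Ne > O: Ne lies to the right of O in period 2, so the across-period effect alone puts Ne higher.
Tabulated first ionization energy (kJ/mol): O 1314, Ne 2081, S 1000, As 947, Xe 1170.
So from highest to lowest: Ne > O > Xe > S > As.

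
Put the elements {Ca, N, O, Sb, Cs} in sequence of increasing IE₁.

Cs < Ca < Sb < O < N

N is in period 2, group 15; O is in period 2, group 16; Ca is in period 4, group 2; Sb is in period 5, group 15; Cs is in period 6, group 1.
Removing the outermost electron gets harder across a period and easier down a group.
Here both period and group differ, so the two effects have to be weighed against each other.
Ca > Cs: both effects reinforce here, so Ca is clearly the higher of the two.
Sb > Ca: the two effects oppose for this pair; the across-period effect wins (831 vs 590 kJ/mol).
O > Sb: relative to Sb, both the across-period and down-group shifts push O's first ionization energy up.
N > O: this pair runs against the simple trend — see the exception note.
Note the exception: N has a higher first ionization energy than O, contrary to the simple trend — pairing an electron in O's 2p⁴ costs repulsion energy, so O ionizes more easily than half-filled N (2p³).
For reference (kJ/mol): N 1402, O 1314, Ca 590, Sb 831, Cs 376.
So from lowest to highest: Cs < Ca < Sb < O < N.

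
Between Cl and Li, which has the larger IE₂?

Li

IE_2 is the cost of taking one more electron from the +1 cation: Cl⁺ still has 6 valence electrons; Li⁺ is the bare [He] core.
Breaking into a closed-shell core is much more expensive than removing a leftover valence electron — Li has the largest IE_2 here.
The numbers (kJ/mol): Cl 2298, Li 7298.
Putting it together, IE_2: Cl < Li.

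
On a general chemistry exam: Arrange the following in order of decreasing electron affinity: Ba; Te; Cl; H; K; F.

Cl > F > Te > H > K > Ba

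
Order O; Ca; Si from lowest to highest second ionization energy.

Ca < Si < O

IE_2 is the cost of taking one more electron from the +1 cation: O⁺ still has 5 valence electrons; Ca⁺ still has 1 valence electron; Si⁺ still has 3 valence electrons.
All are still removing valence electrons, so compare the +1 ions as you would atoms: IE_2 generally rises across a period (higher Z_eff) and falls down a group (larger shell), subject to the usual subshell exceptions.
Valence configurations: O⁺ [He]2s²2p³, Ca⁺ [Ar]4s¹, Si⁺ [Ne]3s²3p¹.
Tabulated IE_2 (kJ/mol): O 3388, Ca 1145, Si 1577.
Overall IE_2 order: Ca < Si < O.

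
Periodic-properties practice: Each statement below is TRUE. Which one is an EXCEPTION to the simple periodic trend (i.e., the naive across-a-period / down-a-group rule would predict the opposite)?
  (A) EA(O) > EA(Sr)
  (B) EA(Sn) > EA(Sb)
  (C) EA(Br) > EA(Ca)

(B)

The general trend: electron affinity increases across a period and decreases down a group.
(A) O (period 2, group 16) vs Sr (period 5, group 2): the stated order agrees with the simple trend.
(B) Sn (period 5, group 14) vs Sb (period 5, group 15): the stated order contradicts the simple trend.
(C) Br (period 4, group 17) vs Ca (period 4, group 2): the stated order agrees with the simple trend.
The exception is (B): adding an electron to Sb's half-filled 5p³ is unfavourable, so Sn has the more exothermic EA.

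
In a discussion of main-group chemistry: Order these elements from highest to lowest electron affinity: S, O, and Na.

O is in period 2, group 16; Na is in period 3, group 1; S is in period 3, group 16.
Electron affinity generally becomes more exothermic across a period toward the halogens and less exothermic down a group.
Here both period and group differ, so the two effects have to be weighed against each other.
O > Na: both effects reinforce here, so O is clearly the higher of the two.
S > O: this pair runs against the simple trend — see the exception note.
Note the exception: S has a higher electron affinity than O, contrary to the simple trend — the compact 2p subshell of O repels the added electron more than S's larger 3p does.
Tabulated electron affinity (kJ/mol): O 141, Na 53, S 200.
So from highest to lowest: S > O > Na.

S > O > Na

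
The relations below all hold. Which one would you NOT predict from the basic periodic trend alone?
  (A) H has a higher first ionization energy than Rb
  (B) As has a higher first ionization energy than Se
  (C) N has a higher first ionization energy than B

(B)

The general trend: first ionization energy increases across a period and decreases down a group.
(A) H (period 1, group 1) vs Rb (period 5, group 1): the stated order agrees with the simple trend.
(B) As (period 4, group 15) vs Se (period 4, group 16): the stated order contradicts the simple trend.
(C) N (period 2, group 15) vs B (period 2, group 13): the stated order agrees with the simple trend.
The exception is (B): Se (4p⁴) ionizes more easily than half-filled As (4p³).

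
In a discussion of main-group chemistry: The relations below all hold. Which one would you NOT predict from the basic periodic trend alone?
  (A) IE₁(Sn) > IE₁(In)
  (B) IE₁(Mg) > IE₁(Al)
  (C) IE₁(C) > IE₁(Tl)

(B)

The general trend: IE₁ increases across a period and decreases down a group.
(A) Sn (period 5, group 14) vs In (period 5, group 13): the stated order agrees with the simple trend.
(B) Mg (period 3, group 2) vs Al (period 3, group 13): the stated order contradicts the simple trend.
(C) C (period 2, group 14) vs Tl (period 6, group 13): the stated order agrees with the simple trend.
The exception is (B): Al's single 3p electron is easier to remove than one from Mg's filled 3s².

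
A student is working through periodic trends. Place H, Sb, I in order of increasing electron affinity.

H < Sb < I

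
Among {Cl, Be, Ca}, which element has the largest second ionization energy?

After 1 electron has been removed, what remains? Cl⁺ still has 6 valence electrons; Be⁺ still has 1 valence electron; Ca⁺ still has 1 valence electron.
All are still removing valence electrons, so compare the +1 ions as you would atoms: IE_2 generally rises across a period (higher Z_eff) and falls down a group (larger shell), subject to the usual subshell exceptions.
Valence configurations: Cl⁺ [Ne]3s²3p⁴, Be⁺ [He]2s¹, Ca⁺ [Ar]4s¹.
Tabulated IE_2 (kJ/mol): Cl 2298, Be 1757, Ca 1145.
Putting it together, IE_2: Ca < Be < Cl.

Cl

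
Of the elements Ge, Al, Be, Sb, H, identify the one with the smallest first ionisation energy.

H is in period 1, group 1; Be is in period 2, group 2; Al is in period 3, group 13; Ge is in period 4, group 14; Sb is in period 5, group 15.
IE₁ increases left→right with effective nuclear charge and decreases top→bottom as the valence shell moves farther out.
A diagonal step moves right (one effect) and down (the opposite effect) at once.
Ge > Al: period and group pull opposite ways; the across-period shift dominates (762 vs 578 kJ/mol).
Sb > Ge: period and group pull opposite ways; the across-period shift dominates (831 vs 762 kJ/mol).
Be > Sb: the two effects oppose for this pair; the down-group effect wins (900 vs 831 kJ/mol).
H > Be: the two effects oppose for this pair; the down-group effect wins (1312 vs 900 kJ/mol).
Tabulated first ionization energy (kJ/mol): H 1312, Be 900, Al 578, Ge 762, Sb 831.
The smallest first ionisation energy among these belongs to Al.

Al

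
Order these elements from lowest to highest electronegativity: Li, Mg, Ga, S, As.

Li < Mg < Ga < As < S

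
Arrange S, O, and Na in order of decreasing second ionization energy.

Na > O > S

IE_2 is the cost of taking one more electron from the +1 cation: S⁺ still has 5 valence electrons; O⁺ still has 5 valence electrons; Na⁺ is the bare [Ne] core.
Pulling an electron out of a noble-gas core costs far more than removing a remaining valence electron, so Na sits at the high end of IE_2.
Valence configurations: S⁺ [Ne]3s²3p³, O⁺ [He]2s²2p³.
Approximate IE_2 values (kJ/mol): S 2252, O 3388, Na 4562.
So the second ionization energies run S < O < Na.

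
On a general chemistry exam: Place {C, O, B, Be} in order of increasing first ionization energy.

B, Be, C, O

Be is in period 2, group 2; B is in period 2, group 13; C is in period 2, group 14; O is in period 2, group 16.
Removing the outermost electron gets harder across a period and easier down a group.
All lie in period 2; the across-period trend (first ionization energy increases left to right) applies, with the exception below.
Note the exception: Be has a higher first ionization energy than B, contrary to the simple trend — removing B's lone 2p electron is easier than breaking Be's filled 2s².
Tabulated first ionization energy (kJ/mol): Be 900, B 801, C 1086, O 1314.
So from lowest to highest: B < Be < C < O.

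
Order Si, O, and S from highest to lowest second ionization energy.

IE_2 is the cost of taking one more electron from the +1 cation: Si⁺ still has 3 valence electrons; O⁺ still has 5 valence electrons; S⁺ still has 5 valence electrons.
All are still removing valence electrons, so compare the +1 ions as you would atoms: IE_2 generally rises across a period (higher Z_eff) and falls down a group (larger shell), subject to the usual subshell exceptions.
Valence configurations: Si⁺ [Ne]3s²3p¹, O⁺ [He]2s²2p³, S⁺ [Ne]3s²3p³.
Tabulated IE_2 (kJ/mol): Si 1577, O 3388, S 2252.
So the second ionization energies run Si < S < O.

O, S, Si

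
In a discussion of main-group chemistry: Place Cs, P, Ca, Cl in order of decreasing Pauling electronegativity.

Cl, P, Ca, Cs

P is in period 3, group 15; Cl is in period 3, group 17; Ca is in period 4, group 2; Cs is in period 6, group 1.
Atoms toward the upper right of the periodic table pull bonding electrons most strongly.
These span different periods and groups, so the two trends combine.
Ca > Cs: relative to Cs, both the across-period and down-group shifts push Ca's electronegativity up.
P > Ca: both effects reinforce here, so P is clearly the higher of the two.
Cl > P: both are in period 3; the period trend gives Cl the larger value.
Tabulated electronegativity (Pauling): P 2.19, Cl 3.16, Ca 1.00, Cs 0.79.
So from highest to lowest: Cl > P > Ca > Cs.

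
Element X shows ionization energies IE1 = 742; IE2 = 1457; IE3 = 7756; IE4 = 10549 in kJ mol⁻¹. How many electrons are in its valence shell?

2

Look for the largest jump between consecutive ionization energies: IE3/IE2 ≈ 5.3, far larger than any earlier ratio.
That jump marks the point where a core electron is being removed. So the atom has 2 valence electrons.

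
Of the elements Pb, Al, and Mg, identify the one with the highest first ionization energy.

Mg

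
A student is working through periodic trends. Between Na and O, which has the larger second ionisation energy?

Consider each +1 ion: Na⁺ is the bare [Ne] core; O⁺ still has 5 valence electrons.
Breaking into a closed-shell core is much more expensive than removing a leftover valence electron — Na has the largest IE_2 here.
The numbers (kJ/mol): Na 4562, O 3388.
So the second ionization energies run O < Na.

Na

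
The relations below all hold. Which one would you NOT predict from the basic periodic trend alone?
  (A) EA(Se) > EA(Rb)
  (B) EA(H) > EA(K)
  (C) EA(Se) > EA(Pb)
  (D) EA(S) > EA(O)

(D)

The general trend: electron affinity increases across a period and decreases down a group.
(A) Se (period 4, group 16) vs Rb (period 5, group 1): the stated order agrees with the simple trend.
(B) H (period 1, group 1) vs K (period 4, group 1): the stated order agrees with the simple trend.
(C) Se (period 4, group 16) vs Pb (period 6, group 14): the stated order agrees with the simple trend.
(D) S (period 3, group 16) vs O (period 2, group 16): the stated order contradicts the simple trend.
The exception is (D): the compact 2p subshell of O repels the added electron more than S's larger 3p does.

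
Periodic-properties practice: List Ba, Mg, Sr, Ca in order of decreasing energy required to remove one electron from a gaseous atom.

Mg > Ca > Sr > Ba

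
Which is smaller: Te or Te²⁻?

Te

Forming Te²⁻ adds 2 electrons to Te. More electron–electron repulsion in the same shell, with unchanged nuclear charge, lets the cloud expand.
An anion is larger than its parent atom: Te²⁻ > Te.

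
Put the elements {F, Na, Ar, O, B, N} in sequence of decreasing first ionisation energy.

F, Ar, N, O, B, Na

B is in period 2, group 13; N is in period 2, group 15; O is in period 2, group 16; F is in period 2, group 17; Na is in period 3, group 1; Ar is in period 3, group 18.
IE₁ increases left→right with effective nuclear charge and decreases top→bottom as the valence shell moves farther out.
Here both period and group differ, so the two effects have to be weighed against each other.
B > Na: both effects reinforce here, so B is clearly the higher of the two.
O > B: both are in period 2; the period trend gives O the larger value.
N > O: this pair runs against the simple trend — see the exception note.
Ar > N: period and group pull opposite ways; the across-period shift dominates (1521 vs 1402 kJ/mol).
F > Ar: the two effects oppose for this pair; the down-group effect wins (1681 vs 1521 kJ/mol).
Note the exception: N has a higher first ionization energy than O, contrary to the simple trend — pairing an electron in O's 2p⁴ costs repulsion energy, so O ionizes more easily than half-filled N (2p³).
Approximate values (kJ/mol): B 801, N 1402, O 1314, F 1681, Na 496, Ar 1521.
So from highest to lowest: F > Ar > N > O > B > Na.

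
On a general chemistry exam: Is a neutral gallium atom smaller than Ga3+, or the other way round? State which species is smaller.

Forming Ga3+ removes 3 electrons from Ga. Fewer electrons for the same nuclear charge means less shielding and a higher Z_eff on the remaining electrons, and for main-group metals the entire outer shell is lost.
A cation is smaller than its parent atom: Ga3+ < Ga.

Ga3+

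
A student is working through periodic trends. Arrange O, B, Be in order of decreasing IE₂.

O, B, Be

Consider each +1 ion: O⁺ still has 5 valence electrons; B⁺ still has 2 valence electrons; Be⁺ still has 1 valence electron.
All are still removing valence electrons, so compare the +1 ions as you would atoms: IE_2 generally rises across a period (higher Z_eff) and falls down a group (larger shell), subject to the usual subshell exceptions.
Valence configurations: O⁺ [He]2s²2p³, B⁺ [He]2s², Be⁺ [He]2s¹.
Tabulated IE_2 (kJ/mol): O 3388, B 2427, Be 1757.
Overall IE_2 order: Be < B < O.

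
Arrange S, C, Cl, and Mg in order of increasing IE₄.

S < Cl < C < Mg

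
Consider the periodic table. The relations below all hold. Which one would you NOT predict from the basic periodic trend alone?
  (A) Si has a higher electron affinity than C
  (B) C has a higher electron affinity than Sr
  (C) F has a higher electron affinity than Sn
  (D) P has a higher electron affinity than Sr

(A)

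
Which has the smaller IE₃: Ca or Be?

Ca

Consider each +2 ion: Ca²⁺ is the bare [Ar] core; Be²⁺ is the bare [He] core.
All of these are removing an electron from a noble-gas core or deeper; the smaller core (lower principal quantum number) is held far more tightly, and within a period the higher nuclear charge binds the same core more tightly.
The numbers (kJ/mol): Ca 4912, Be 14849.
Hence IE_3: Ca < Be.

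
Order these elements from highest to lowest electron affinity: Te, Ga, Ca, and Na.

Te > Na > Ga > Ca

Electron affinity generally becomes more exothermic across a period toward the halogens and less exothermic down a group.
Neither a single period nor a single group — weigh both effects.
Ga > Ca: both are in period 4; the period trend gives Ga the larger value.
Na > Ga: period and group pull opposite ways; the down-group shift dominates (53 vs 29 kJ/mol).
Te > Na: the two effects oppose for this pair; the across-period effect wins (190 vs 53 kJ/mol).
Approximate values (kJ/mol): Na 53, Ca 2, Ga 29, Te 190.
So from highest to lowest: Te > Na > Ga > Ca.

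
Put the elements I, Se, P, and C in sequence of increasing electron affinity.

P, C, Se, I

C is in period 2, group 14; P is in period 3, group 15; Se is in period 4, group 16; I is in period 5, group 17.
Adding an electron releases more energy for atoms nearer the top right (short of the noble gases).
These sit on a diagonal, where the across-period and down-group effects partly cancel.
C > P: the two effects oppose for this pair; the down-group effect wins (122 vs 72 kJ/mol).
Se > C: period and group pull opposite ways; the across-period shift dominates (195 vs 122 kJ/mol).
I > Se: period and group pull opposite ways; the across-period shift dominates (295 vs 195 kJ/mol).
Approximate values (kJ/mol): C 122, P 72, Se 195, I 295.
So from lowest to highest: P < C < Se < I.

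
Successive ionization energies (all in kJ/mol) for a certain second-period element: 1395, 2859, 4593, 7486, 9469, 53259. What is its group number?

Look for the largest jump between consecutive ionization energies: IE6/IE5 ≈ 5.6, far larger than any earlier ratio.
That jump marks the point where a core electron is being removed. So the atom has 5 valence electrons.
A main-group element with 5 valence electrons is in group 15.

Group 15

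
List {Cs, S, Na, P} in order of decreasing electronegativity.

S > P > Na > Cs

Na is in period 3, group 1; P is in period 3, group 15; S is in period 3, group 16; Cs is in period 6, group 1.
Electronegativity increases across a period and decreases down a group, tracking effective nuclear charge and atomic size.
Neither a single period nor a single group — weigh both effects.
Na > Cs: they share group 1; the group trend gives Na the larger value.
P > Na: both are in period 3; the period trend gives P the larger value.
S > P: S lies to the right of P in period 3, so the across-period effect alone puts S higher.
For reference (Pauling): Na 0.93, P 2.19, S 2.58, Cs 0.79.
So from highest to lowest: S > P > Na > Cs.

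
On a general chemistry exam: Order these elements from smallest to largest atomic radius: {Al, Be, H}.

H < Be < Al

H is in period 1, group 1; Be is in period 2, group 2; Al is in period 3, group 13.
Moving right in a period, electrons are added to the same shell under a stronger nuclear pull, so atoms get smaller; moving down, a new shell is opened and atoms get larger.
These sit on a diagonal, where the across-period and down-group effects partly cancel.
Be > H: the two effects oppose for this pair; the down-group effect wins (102 vs 32 pm).
Al > Be: the two effects oppose for this pair; the down-group effect wins (126 vs 102 pm).
Approximate values (pm): H 32, Be 102, Al 126.
So from smallest to largest: H < Be < Al.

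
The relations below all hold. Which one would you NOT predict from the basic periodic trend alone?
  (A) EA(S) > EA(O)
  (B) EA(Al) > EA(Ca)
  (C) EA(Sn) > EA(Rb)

The general trend: electron affinity increases across a period and decreases down a group.
(A) S (period 3, group 16) vs O (period 2, group 16): the stated order contradicts the simple trend.
(B) Al (period 3, group 13) vs Ca (period 4, group 2): the stated order agrees with the simple trend.
(C) Sn (period 5, group 14) vs Rb (period 5, group 1): the stated order agrees with the simple trend.
The exception is (A): the compact 2p subshell of O repels the added electron more than S's larger 3p does.

(A)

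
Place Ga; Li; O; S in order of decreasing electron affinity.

Li is in period 2, group 1; O is in period 2, group 16; S is in period 3, group 16; Ga is in period 4, group 13.
EA tends to increase across a period and decrease down a group, though the pattern is less regular than for IE or radius.
Neither a single period nor a single group — weigh both effects.
Li > Ga: the two effects oppose for this pair; the down-group effect wins (60 vs 29 kJ/mol).
O > Li: O lies to the right of Li in period 2, so the across-period effect alone puts O higher.
S > O: this pair runs against the simple trend — see the exception note.
Note the exception: S has a higher electron affinity than O, contrary to the simple trend — the compact 2p subshell of O repels the added electron more than S's larger 3p does.
For reference (kJ/mol): Li 60, O 141, S 200, Ga 29.
So from highest to lowest: S > O > Li > Ga.

S, O, Li, Ga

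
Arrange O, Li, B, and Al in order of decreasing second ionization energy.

Li, O, B, Al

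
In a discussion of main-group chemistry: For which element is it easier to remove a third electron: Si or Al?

Al

IE_3 is the cost of taking one more electron from the +2 cation: Si²⁺ still has 2 valence electrons; Al²⁺ still has 1 valence electron.
All are still removing valence electrons, so compare the +2 ions as you would atoms: IE_3 generally rises across a period (higher Z_eff) and falls down a group (larger shell), subject to the usual subshell exceptions.
Valence configurations: Si²⁺ [Ne]3s², Al²⁺ [Ne]3s¹.
Tabulated IE_3 (kJ/mol): Si 3232, Al 2745.
Overall IE_3 order: Al < Si.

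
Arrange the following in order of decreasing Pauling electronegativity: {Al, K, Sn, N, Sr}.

N is in period 2, group 15; Al is in period 3, group 13; K is in period 4, group 1; Sr is in period 5, group 2; Sn is in period 5, group 14.
Atoms toward the upper right of the periodic table pull bonding electrons most strongly.
These span different periods and groups, so the two trends combine.
Sr > K: period and group pull opposite ways; the across-period shift dominates (0.95 vs 0.82).
Al > Sr: both effects reinforce here, so Al is clearly the higher of the two.
Sn > Al: period and group pull opposite ways; the across-period shift dominates (1.96 vs 1.61).
N > Sn: relative to Sn, both the across-period and down-group shifts push N's electronegativity up.
For reference (Pauling): N 3.04, Al 1.61, K 0.82, Sr 0.95, Sn 1.96.
So from highest to lowest: N > Sn > Al > Sr > K.

N > Sn > Al > Sr > K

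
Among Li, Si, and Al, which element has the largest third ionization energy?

The third ionization energy removes an electron from the +2 ion. For each element: Li²⁺ is already 1 electron into the core; Si²⁺ still has 2 valence electrons; Al²⁺ still has 1 valence electron.
Core electrons are held far more tightly than valence electrons, so Li tops the IE_3 order.
Valence configurations: Si²⁺ [Ne]3s², Al²⁺ [Ne]3s¹.
Tabulated IE_3 (kJ/mol): Li 11815, Si 3232, Al 2745.
Overall IE_3 order: Al < Si < Li.

Li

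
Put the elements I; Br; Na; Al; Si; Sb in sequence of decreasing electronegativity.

Br > I > Sb > Si > Al > Na

EN rises left→right (higher Z_eff, smaller atoms) and falls top→bottom (larger, more shielded atoms).
Here both period and group differ, so the two effects have to be weighed against each other.
Al > Na: both are in period 3; the period trend gives Al the larger value.
Si > Al: Si lies to the right of Al in period 3, so the across-period effect alone puts Si higher.
Sb > Si: the two effects oppose for this pair; the across-period effect wins (2.05 vs 1.90).
I > Sb: I lies to the right of Sb in period 5, so the across-period effect alone puts I higher.
Br > I: Br sits above I in group 17, so the down-group effect alone puts Br higher.
Approximate values (Pauling): Na 0.93, Al 1.61, Si 1.90, Br 2.96, Sb 2.05, I 2.66.
So from highest to lowest: Br > I > Sb > Si > Al > Na.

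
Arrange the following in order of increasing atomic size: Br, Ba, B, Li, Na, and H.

H, B, Br, Li, Na, Ba

Moving right in a period, electrons are added to the same shell under a stronger nuclear pull, so atoms get smaller; moving down, a new shell is opened and atoms get larger.
These span different periods and groups, so the two trends combine.
B > H: the two effects oppose for this pair; the down-group effect wins (85 vs 32 pm).
Br > B: the two effects oppose for this pair; the down-group effect wins (114 vs 85 pm).
Li > Br: the two effects oppose for this pair; the across-period effect wins (133 vs 114 pm).
Na > Li: they share group 1; the group trend gives Na the larger value.
Ba > Na: period and group pull opposite ways; the down-group shift dominates (196 vs 155 pm).
For reference (pm): H 32, Li 133, B 85, Na 155, Br 114, Ba 196.
So from smallest to largest: H < B < Br < Li < Na < Ba.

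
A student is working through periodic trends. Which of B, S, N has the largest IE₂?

IE_2 is the cost of taking one more electron from the +1 cation: B⁺ still has 2 valence electrons; S⁺ still has 5 valence electrons; N⁺ still has 4 valence electrons.
All are still removing valence electrons, so compare the +1 ions as you would atoms: IE_2 generally rises across a period (higher Z_eff) and falls down a group (larger shell), subject to the usual subshell exceptions.
Valence configurations: B⁺ [He]2s², S⁺ [Ne]3s²3p³, N⁺ [He]2s²2p².
Approximate IE_2 values (kJ/mol): B 2427, S 2252, N 2856.
So the second ionization energies run S < B < N.

N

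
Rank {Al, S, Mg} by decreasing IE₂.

S > Al > Mg

The second ionization energy removes an electron from the +1 ion. For each element: Al⁺ still has 2 valence electrons; S⁺ still has 5 valence electrons; Mg⁺ still has 1 valence electron.
All are still removing valence electrons, so compare the +1 ions as you would atoms: IE_2 generally rises across a period (higher Z_eff) and falls down a group (larger shell), subject to the usual subshell exceptions.
Valence configurations: Al⁺ [Ne]3s², S⁺ [Ne]3s²3p³, Mg⁺ [Ne]3s¹.
Tabulated IE_2 (kJ/mol): Al 1817, S 2252, Mg 1451.
Putting it together, IE_2: Mg < Al < S.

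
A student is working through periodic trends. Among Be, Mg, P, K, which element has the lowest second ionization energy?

IE_2 is the cost of taking one more electron from the +1 cation: Be⁺ still has 1 valence electron; Mg⁺ still has 1 valence electron; P⁺ still has 4 valence electrons; K⁺ is the bare [Ar] core.
Core electrons are held far more tightly than valence electrons, so K tops the IE_2 order.
Valence configurations: Be⁺ [He]2s¹, Mg⁺ [Ne]3s¹, P⁺ [Ne]3s²3p².
Approximate IE_2 values (kJ/mol): Be 1757, Mg 1451, P 1907, K 3052.
Hence IE_2: Mg < Be < P < K.

Mg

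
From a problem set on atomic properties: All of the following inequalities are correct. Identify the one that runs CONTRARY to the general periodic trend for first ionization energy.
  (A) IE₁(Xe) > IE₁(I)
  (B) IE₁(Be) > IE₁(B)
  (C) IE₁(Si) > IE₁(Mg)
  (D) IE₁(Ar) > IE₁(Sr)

The general trend: first ionization energy increases across a period and decreases down a group.
(A) Xe (period 5, group 18) vs I (period 5, group 17): the stated order agrees with the simple trend.
(B) Be (period 2, group 2) vs B (period 2, group 13): the stated order contradicts the simple trend.
(C) Si (period 3, group 14) vs Mg (period 3, group 2): the stated order agrees with the simple trend.
(D) Ar (period 3, group 18) vs Sr (period 5, group 2): the stated order agrees with the simple trend.
The exception is (B): removing B's lone 2p electron is easier than breaking Be's filled 2s².

(B)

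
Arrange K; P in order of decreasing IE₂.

After 1 electron has been removed, what remains? K⁺ is the bare [Ar] core; P⁺ still has 4 valence electrons.
Pulling an electron out of a noble-gas core costs far more than removing a remaining valence electron, so K sits at the high end of IE_2.
The numbers (kJ/mol): K 3052, P 1907.
So the second ionization energies run P < K.

K > P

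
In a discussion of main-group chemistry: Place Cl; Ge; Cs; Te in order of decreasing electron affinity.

Cl > Te > Ge > Cs

Cl is in period 3, group 17; Ge is in period 4, group 14; Te is in period 5, group 16; Cs is in period 6, group 1.
Electron affinity generally becomes more exothermic across a period toward the halogens and less exothermic down a group.
These span different periods and groups, so the two trends combine.
Ge > Cs: both effects reinforce here, so Ge is clearly the higher of the two.
Te > Ge: the two effects oppose for this pair; the across-period effect wins (190 vs 119 kJ/mol).
Cl > Te: both effects reinforce here, so Cl is clearly the higher of the two.
Tabulated electron affinity (kJ/mol): Cl 349, Ge 119, Te 190, Cs 46.
So from highest to lowest: Cl > Te > Ge > Cs.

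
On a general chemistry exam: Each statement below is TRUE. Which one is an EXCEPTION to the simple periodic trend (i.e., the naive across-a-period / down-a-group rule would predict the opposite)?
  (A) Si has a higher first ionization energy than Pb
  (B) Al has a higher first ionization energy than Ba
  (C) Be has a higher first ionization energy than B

The general trend: first ionization energy increases across a period and decreases down a group.
(A) Si (period 3, group 14) vs Pb (period 6, group 14): the stated order agrees with the simple trend.
(B) Al (period 3, group 13) vs Ba (period 6, group 2): the stated order agrees with the simple trend.
(C) Be (period 2, group 2) vs B (period 2, group 13): the stated order contradicts the simple trend.
The exception is (C): removing B's lone 2p electron is easier than breaking Be's filled 2s².

(C)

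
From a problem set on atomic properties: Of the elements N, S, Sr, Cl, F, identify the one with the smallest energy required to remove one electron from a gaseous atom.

N is in period 2, group 15; F is in period 2, group 17; S is in period 3, group 16; Cl is in period 3, group 17; Sr is in period 5, group 2.
IE₁ increases left→right with effective nuclear charge and decreases top→bottom as the valence shell moves farther out.
These span different periods and groups, so the two trends combine.
S > Sr: both effects reinforce here, so S is clearly the higher of the two.
Cl > S: Cl lies to the right of S in period 3, so the across-period effect alone puts Cl higher.
N > Cl: the two effects oppose for this pair; the down-group effect wins (1402 vs 1251 kJ/mol).
F > N: both are in period 2; the period trend gives F the larger value.
For reference (kJ/mol): N 1402, F 1681, S 1000, Cl 1251, Sr 550.
The smallest energy required to remove one electron from a gaseous atom among these belongs to Sr.

Sr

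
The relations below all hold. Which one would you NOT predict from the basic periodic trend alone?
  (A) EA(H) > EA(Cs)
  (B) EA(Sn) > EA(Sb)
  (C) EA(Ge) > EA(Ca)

(B)

The general trend: electron affinity increases across a period and decreases down a group.
(A) H (period 1, group 1) vs Cs (period 6, group 1): the stated order agrees with the simple trend.
(B) Sn (period 5, group 14) vs Sb (period 5, group 15): the stated order contradicts the simple trend.
(C) Ge (period 4, group 14) vs Ca (period 4, group 2): the stated order agrees with the simple trend.
The exception is (B): adding an electron to Sb's half-filled 5p³ is unfavourable, so Sn has the more exothermic EA.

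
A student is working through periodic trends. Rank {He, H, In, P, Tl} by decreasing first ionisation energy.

H is in period 1, group 1; He is in period 1, group 18; P is in period 3, group 15; In is in period 5, group 13; Tl is in period 6, group 13.
Removing the outermost electron gets harder across a period and easier down a group.
Neither a single period nor a single group — weigh both effects.
Tl > In: this pair runs against the simple trend — see the exception note.
P > Tl: both effects reinforce here, so P is clearly the higher of the two.
H > P: the two effects oppose for this pair; the down-group effect wins (1312 vs 1012 kJ/mol).
He > H: He lies to the right of H in period 1, so the across-period effect alone puts He higher.
Note the exception: Tl has a higher first ionization energy than In, contrary to the simple trend — relativistic 6s stabilisation and poor 4f/5d shielding distort the trend for the heavy p-block elements.
Approximate values (kJ/mol): H 1312, He 2372, P 1012, In 558, Tl 589.
So from highest to lowest: He > H > P > Tl > In.

He > H > P > Tl > In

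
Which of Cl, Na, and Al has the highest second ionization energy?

Na

Consider each +1 ion: Cl⁺ still has 6 valence electrons; Na⁺ is the bare [Ne] core; Al⁺ still has 2 valence electrons.
Breaking into a closed-shell core is much more expensive than removing a leftover valence electron — Na has the largest IE_2 here.
Valence configurations: Cl⁺ [Ne]3s²3p⁴, Al⁺ [Ne]3s².
Approximate IE_2 values (kJ/mol): Cl 2298, Na 4562, Al 1817.
So the second ionization energies run Al < Cl < Na.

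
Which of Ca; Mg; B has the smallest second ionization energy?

Consider each +1 ion: Ca⁺ still has 1 valence electron; Mg⁺ still has 1 valence electron; B⁺ still has 2 valence electrons.
All are still removing valence electrons, so compare the +1 ions as you would atoms: IE_2 generally rises across a period (higher Z_eff) and falls down a group (larger shell), subject to the usual subshell exceptions.
Valence configurations: Ca⁺ [Ar]4s¹, Mg⁺ [Ne]3s¹, B⁺ [He]2s².
Tabulated IE_2 (kJ/mol): Ca 1145, Mg 1451, B 2427.
So the second ionization energies run Ca < Mg < B.

Ca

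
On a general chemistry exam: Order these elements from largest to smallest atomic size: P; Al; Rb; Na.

Na is in period 3, group 1; Al is in period 3, group 13; P is in period 3, group 15; Rb is in period 5, group 1.
Across a period the added protons contract the valence shell; down a group each new principal shell makes the atom larger.
Neither a single period nor a single group — weigh both effects.
Al > P: Al lies to the left of P in period 3, so the across-period effect alone puts Al larger.
Na > Al: both are in period 3; the period trend gives Na the larger value.
Rb > Na: Rb sits below Na in group 1, so the down-group effect alone puts Rb larger.
For reference (pm): Na 155, Al 126, P 111, Rb 210.
So from largest to smallest: Rb > Na > Al > P.

Rb > Na > Al > P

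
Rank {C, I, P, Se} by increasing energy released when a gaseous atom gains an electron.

P < C < Se < I

C is in period 2, group 14; P is in period 3, group 15; Se is in period 4, group 16; I is in period 5, group 17.
EA tends to increase across a period and decrease down a group, though the pattern is less regular than for IE or radius.
A diagonal step moves right (one effect) and down (the opposite effect) at once.
C > P: period and group pull opposite ways; the down-group shift dominates (122 vs 72 kJ/mol).
Se > C: the two effects oppose for this pair; the across-period effect wins (195 vs 122 kJ/mol).
I > Se: the two effects oppose for this pair; the across-period effect wins (295 vs 195 kJ/mol).
For reference (kJ/mol): C 122, P 72, Se 195, I 295.
So from lowest to highest: P < C < Se < I.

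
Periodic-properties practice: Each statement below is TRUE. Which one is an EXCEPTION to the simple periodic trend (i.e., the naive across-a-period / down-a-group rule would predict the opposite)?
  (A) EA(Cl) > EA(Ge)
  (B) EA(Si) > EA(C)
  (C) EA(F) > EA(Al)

(B)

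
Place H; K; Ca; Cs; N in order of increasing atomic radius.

Moving right in a period, electrons are added to the same shell under a stronger nuclear pull, so atoms get smaller; moving down, a new shell is opened and atoms get larger.
These span different periods and groups, so the two trends combine.
N > H: the two effects oppose for this pair; the down-group effect wins (71 vs 32 pm).
Ca > N: relative to N, both the across-period and down-group shifts push Ca's atomic radius up.
K > Ca: both are in period 4; the period trend gives K the larger value.
Cs > K: they share group 1; the group trend gives Cs the larger value.
Approximate values (pm): H 32, N 71, K 196, Ca 171, Cs 232.
So from smallest to largest: H < N < Ca < K < Cs.

H < N < Ca < K < Cs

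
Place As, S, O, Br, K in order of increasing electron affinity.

K, As, O, S, Br

Electron affinity generally becomes more exothermic across a period toward the halogens and less exothermic down a group.
These span different periods and groups, so the two trends combine.
As > K: As lies to the right of K in period 4, so the across-period effect alone puts As higher.
O > As: relative to As, both the across-period and down-group shifts push O's electron affinity up.
S > O: this pair runs against the simple trend — see the exception note.
Br > S: the two effects oppose for this pair; the across-period effect wins (325 vs 200 kJ/mol).
Note the exception: S has a higher electron affinity than O, contrary to the simple trend — the compact 2p subshell of O repels the added electron more than S's larger 3p does.
Approximate values (kJ/mol): O 141, S 200, K 48, As 78, Br 325.
So from lowest to highest: K < As < O < S < Br.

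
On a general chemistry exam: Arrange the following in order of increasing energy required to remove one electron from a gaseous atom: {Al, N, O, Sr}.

Sr < Al < O < N

N is in period 2, group 15; O is in period 2, group 16; Al is in period 3, group 13; Sr is in period 5, group 2.
Across a period the outer electron is held more tightly (higher IE₁); down a group it sits in a higher shell, more shielded, and comes off more easily.
Neither a single period nor a single group — weigh both effects.
Al > Sr: relative to Sr, both the across-period and down-group shifts push Al's first ionization energy up.
O > Al: relative to Al, both the across-period and down-group shifts push O's first ionization energy up.
N > O: this pair runs against the simple trend — see the exception note.
Note the exception: N has a higher first ionization energy than O, contrary to the simple trend — pairing an electron in O's 2p⁴ costs repulsion energy, so O ionizes more easily than half-filled N (2p³).
Tabulated first ionization energy (kJ/mol): N 1402, O 1314, Al 578, Sr 550.
So from lowest to highest: Sr < Al < O < N.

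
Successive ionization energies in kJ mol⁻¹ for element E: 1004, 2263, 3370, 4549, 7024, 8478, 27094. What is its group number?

Group 16

Look for the largest jump between consecutive ionization energies: IE7/IE6 ≈ 3.2, far larger than any earlier ratio.
That jump marks the point where a core electron is being removed. So the atom has 6 valence electrons.
A main-group element with 6 valence electrons is in group 16.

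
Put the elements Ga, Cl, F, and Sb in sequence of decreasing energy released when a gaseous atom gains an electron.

F is in period 2, group 17; Cl is in period 3, group 17; Ga is in period 4, group 13; Sb is in period 5, group 15.
Electron affinity generally becomes more exothermic across a period toward the halogens and less exothermic down a group.
Neither a single period nor a single group — weigh both effects.
Sb > Ga: period and group pull opposite ways; the across-period shift dominates (103 vs 29 kJ/mol).
F > Sb: both effects reinforce here, so F is clearly the higher of the two.
Cl > F: this pair runs against the simple trend — see the exception note.
Note the exception: Cl has a higher electron affinity than F, contrary to the simple trend — F's small 2p subshell makes the incoming electron feel strong e⁻–e⁻ repulsion, so Cl actually releases more energy on gaining an electron.
Approximate values (kJ/mol): F 328, Cl 349, Ga 29, Sb 103.
So from highest to lowest: Cl > F > Sb > Ga.

Cl, F, Sb, Ga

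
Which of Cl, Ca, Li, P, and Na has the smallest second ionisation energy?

Ca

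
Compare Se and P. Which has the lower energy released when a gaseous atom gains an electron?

P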